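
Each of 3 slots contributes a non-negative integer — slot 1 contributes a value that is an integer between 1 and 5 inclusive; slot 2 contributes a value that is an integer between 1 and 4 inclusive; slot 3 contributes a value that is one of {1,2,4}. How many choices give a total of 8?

10

The generating function for the choices is (q + q² + q³ + q⁴ + q⁵)·(q + q² + q³ + q⁴)·(q + q² + q⁴); the count is [q⁸].
(q + q² + q³ + q⁴ + q⁵) has coefficients 0,1,1,1,1,1 for degrees 0…5.
(q + q² + q³ + q⁴) has coefficients 0,1,1,1,1,0,0,0,0 for degrees 0…8.
Finally multiplying by (q + q² + q⁴), the product of all factors after the first has coefficients 0,0,1,2,2,3,2,1,1 for degrees 0…8.
[q⁸] = 1·1 + 1·2 + 1·3 + 1·2 + 1·2 = 10.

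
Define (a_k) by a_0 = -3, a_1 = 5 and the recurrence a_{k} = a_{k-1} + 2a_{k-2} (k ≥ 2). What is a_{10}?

The ordinary generating function has denominator 1 - z - 2z^2.
Iterating the recurrence: a_0,…,a_{10} = -3, 5, -1, 9, 7, 25, 39, 89, 167, 345, 679.

679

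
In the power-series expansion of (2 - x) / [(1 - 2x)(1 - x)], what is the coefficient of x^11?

The denominator gives the recurrence a_n = 3a_(n−1) − 2a_(n−2) for n ≥ 2; the numerator fixes a_0 = 2, a_1 = 5.
Iterating: 2, 5, 11, 23, 47, 95, 191, 383, 767, 1535, 3071, 6143, so a_11 = 6143.

6143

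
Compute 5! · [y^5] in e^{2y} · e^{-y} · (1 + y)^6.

The EGF product rule gives c_5 = Σ_{k_1+k_2+k_3=5} C(5; k_1,k_2,k_3) · ∏ g_i(k_i), where e^{2y} gives (2)^k; e^{-y} gives (-1)^k; (1+y)^6 gives the falling factorial (6)_k.
g_1(k) for k = 0…5: 1, 2, 4, 8, 16, 32.
g_2(k) for k = 0…5: 1, -1, 1, -1, 1, -1.
g_3(k) for k = 0…5: 1, 6, 30, 120, 360, 720.
First combine the last two factors: h(k) = Σ_j C(k,j)·g_2(j)·g_3(k−j) for k = 0…5: 1, 5, 19, 47, 37, -151.
c_5 = Σ_k C(5,k)·g_1(k)·h(5−k) = 1·1·(-151) + 5·2·37 + 10·4·47 + 10·8·19 + 5·16·5 + 1·32·1 = −151 + 370 + 1880 + 1520 + 400 + 32 = 4051.

4051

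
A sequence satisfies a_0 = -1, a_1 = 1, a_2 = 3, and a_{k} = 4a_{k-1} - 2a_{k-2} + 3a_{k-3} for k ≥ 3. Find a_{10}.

The ordinary generating function has denominator 1 - 4q + 2q^2 - 3q^3.
Iterating the recurrence: a_0,…,a_{10} = -1, 1, 3, 7, 25, 95, 351, 1289, 4739, 17431, 64113.

64113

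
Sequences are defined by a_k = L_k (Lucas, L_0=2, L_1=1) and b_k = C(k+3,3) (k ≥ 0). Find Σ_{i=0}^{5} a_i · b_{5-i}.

286

Write out a_i and b_{5-i} for i = 0,…,5 and sum the products.
Σ = 2·56 + 1·35 + 3·20 + 4·10 + 7·4 + 11·1 = 286.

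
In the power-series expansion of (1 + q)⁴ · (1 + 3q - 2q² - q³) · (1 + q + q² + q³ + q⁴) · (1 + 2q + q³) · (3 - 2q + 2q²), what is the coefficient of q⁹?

(1 + q)⁴ has coefficients 1,4,6,4,1 for degrees 0…4.
(1 + 3q - 2q² - q³) has coefficients 1,3,-2,-1,0,0,0,0,0,0 for degrees 0…9.
Multiplying by (1 + q + q² + q³ + q⁴) gives running coefficients 1,4,2,1,1,0,-3,-1,0,0 for degrees 0…9.
Multiplying by (1 + 2q + q³) gives running coefficients 1,6,10,6,7,4,-2,-6,-2,-3 for degrees 0…9.
Finally multiplying by (3 - 2q + 2q²), the product of all factors after the first has coefficients 3,16,20,10,29,10,0,-6,2,-17 for degrees 0…9.
[q⁹] = 1·(-17) + 4·2 + 6·(-6) + 4·0 + 1·10 = -35.

-35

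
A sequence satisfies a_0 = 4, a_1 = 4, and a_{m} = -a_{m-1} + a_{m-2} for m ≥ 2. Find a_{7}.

The ordinary generating function has denominator 1 + y - y^2.
Iterating the recurrence: a_0,…,a_{7} = 4, 4, 0, 4, -4, 8, -12, 20.

20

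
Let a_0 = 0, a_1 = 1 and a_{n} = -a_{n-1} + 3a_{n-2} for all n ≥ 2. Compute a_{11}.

2683

The ordinary generating function has denominator 1 + x - 3x^2.
Iterating the recurrence: a_0,…,a_{11} = 0, 1, -1, 4, -7, 19, -40, 97, -217, 508, -1159, 2683.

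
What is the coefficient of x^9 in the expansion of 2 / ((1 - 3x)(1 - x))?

The denominator gives the recurrence a_n = 4a_(n−1) − 3a_(n−2) for n ≥ 2; the numerator fixes a_0 = 2, a_1 = 8.
Iterating: 2, 8, 26, 80, 242, 728, 2186, 6560, 19682, 59048, so a_9 = 59048.

59048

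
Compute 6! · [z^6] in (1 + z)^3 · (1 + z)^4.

5040

The EGF product rule gives c_6 = Σ_{k_1+k_2=6} C(6; k_1,k_2) · ∏ g_i(k_i), where (1+z)^3 gives the falling factorial (3)_k; (1+z)^4 gives the falling factorial (4)_k.
g_1(k) for k = 0…6: 1, 3, 6, 6, 0, 0, 0.
g_2(k) for k = 0…6: 1, 4, 12, 24, 24, 0, 0.
c_6 = Σ_k C(6,k)·g_1(k)·g_2(6−k) = 15·6·24 + 20·6·24 = 2160 + 2880 = 5040.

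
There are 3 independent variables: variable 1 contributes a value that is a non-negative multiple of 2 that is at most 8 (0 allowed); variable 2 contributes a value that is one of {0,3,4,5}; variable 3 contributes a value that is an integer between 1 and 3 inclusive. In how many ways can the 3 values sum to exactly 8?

The generating function for the choices is (1 + x^2 + x^4 + x^6 + x^8)·(1 + x^3 + x^4 + x^5)·(x + x^2 + x^3); the count is [x^8].
(1 + x^2 + x^4 + x^6 + x^8) has coefficients 1,0,1,0,1,0,1,0,1 for degrees 0…8.
(1 + x^3 + x^4 + x^5) has coefficients 1,0,0,1,1,1,0,0,0 for degrees 0…8.
Finally multiplying by (x + x^2 + x^3), the product of all factors after the first has coefficients 0,1,1,1,1,2,3,2,1 for degrees 0…8.
[x^8] = 1·1 + 1·3 + 1·1 + 1·1 + 1·0 = 6.

6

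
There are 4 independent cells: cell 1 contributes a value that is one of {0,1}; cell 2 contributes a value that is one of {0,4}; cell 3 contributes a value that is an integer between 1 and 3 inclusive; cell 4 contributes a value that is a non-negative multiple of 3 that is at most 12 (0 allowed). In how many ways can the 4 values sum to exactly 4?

The generating function for the choices is (1 + x)·(1 + x^4)·(x + x^2 + x^3)·(1 + x^3 + x^6 + x^9 + x^12); the count is [x^4].
(1 + x) has coefficients 1,1 for degrees 0…1.
(1 + x^4) has coefficients 1,0,0,0,1 for degrees 0…4.
Multiplying by (x + x^2 + x^3) gives running coefficients 0,1,1,1,0 for degrees 0…4.
Finally multiplying by (1 + x^3 + x^6 + x^9 + x^12), the product of all factors after the first has coefficients 0,1,1,1,1 for degrees 0…4.
[x^4] = 1·1 + 1·1 = 2.

2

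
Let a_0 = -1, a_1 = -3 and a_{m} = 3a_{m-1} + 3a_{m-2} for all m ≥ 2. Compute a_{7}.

-9315

The ordinary generating function has denominator 1 - 3z - 3z^2.
Iterating the recurrence: a_0,…,a_{7} = -1, -3, -12, -45, -171, -648, -2457, -9315.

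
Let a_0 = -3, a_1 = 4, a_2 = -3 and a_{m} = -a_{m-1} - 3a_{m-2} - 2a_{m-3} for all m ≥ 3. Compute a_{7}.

The ordinary generating function has denominator 1 + y + 3y^2 + 2y^3.
Iterating the recurrence: a_0,…,a_{7} = -3, 4, -3, -3, 4, 11, -17, -24.

-24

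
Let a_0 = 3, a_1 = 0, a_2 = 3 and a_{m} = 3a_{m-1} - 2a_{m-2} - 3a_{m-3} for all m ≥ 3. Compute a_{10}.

534

The ordinary generating function has denominator 1 - 3t + 2t^2 + 3t^3.
Iterating the recurrence: a_0,…,a_{10} = 3, 0, 3, 0, -6, -27, -69, -135, -186, -81, 534.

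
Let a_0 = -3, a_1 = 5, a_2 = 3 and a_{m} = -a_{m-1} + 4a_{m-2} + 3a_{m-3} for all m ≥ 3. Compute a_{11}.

The ordinary generating function has denominator 1 + q - 4q^2 - 3q^3.
Iterating the recurrence: a_0,…,a_{11} = -3, 5, 3, 8, 19, 22, 78, 67, 311, 191, 1254, 443.

443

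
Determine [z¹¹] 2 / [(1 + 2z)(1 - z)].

Partial fractions give a closed form: a_n = (4/3)·(-2)^n + (2/3)·1^n.
At n = 11: a_11 = -2730.

-2730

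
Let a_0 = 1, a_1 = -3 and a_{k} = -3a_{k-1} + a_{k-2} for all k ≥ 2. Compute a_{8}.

The ordinary generating function has denominator 1 + 3x - x^2.
Iterating the recurrence: a_0,…,a_{8} = 1, -3, 10, -33, 109, -360, 1189, -3927, 12970.

12970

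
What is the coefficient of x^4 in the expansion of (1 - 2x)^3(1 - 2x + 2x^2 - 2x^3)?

52

(1 - 2x)^3 has coefficients 1,-6,12,-8 for degrees 0…3.
(1 - 2x + 2x^2 - 2x^3) has coefficients 1,-2,2,-2,0 for degrees 0…4.
[x^4] = 1·0 − 6·(-2) + 12·2 − 8·(-2) = 52.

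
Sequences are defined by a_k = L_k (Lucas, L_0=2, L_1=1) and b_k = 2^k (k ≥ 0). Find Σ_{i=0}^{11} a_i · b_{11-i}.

11445

This is [x^11] in the product of the two ordinary generating functions.
Σ = 2·2048 + 1·1024 + 3·512 + 4·256 + 7·128 + 11·64 + 18·32 + 29·16 + 47·8 + 76·4 + 123·2 + 199·1 = 11445.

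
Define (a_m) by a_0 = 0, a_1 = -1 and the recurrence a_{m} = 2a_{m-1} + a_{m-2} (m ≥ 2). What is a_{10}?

-2378

The ordinary generating function has denominator 1 - 2x - x^2.
Iterating the recurrence: a_0,…,a_{10} = 0, -1, -2, -5, -12, -29, -70, -169, -408, -985, -2378.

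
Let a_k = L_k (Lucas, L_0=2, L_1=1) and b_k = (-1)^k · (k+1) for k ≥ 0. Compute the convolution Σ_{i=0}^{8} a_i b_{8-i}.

The convolution is the x^8 coefficient of A(x)B(x).
Σ = 2·9 + 1·(-8) + 3·7 + 4·(-6) + 7·5 + 11·(-4) + 18·3 + 29·(-2) + 47·1 = 41.

41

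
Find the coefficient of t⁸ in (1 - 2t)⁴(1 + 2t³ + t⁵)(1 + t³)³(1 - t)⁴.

-1403

(1 - 2t)⁴ has coefficients 1,-8,24,-32,16 for degrees 0…4.
(1 + 2t³ + t⁵) has coefficients 1,0,0,2,0,1,0,0,0 for degrees 0…8.
Multiplying by (1 + t³)³ gives running coefficients 1,0,0,5,0,1,9,0,3 for degrees 0…8.
Finally multiplying by (1 - t)⁴, the product of all factors after the first has coefficients 1,-4,6,1,-19,31,-15,-25,53 for degrees 0…8.
[t⁸] = 1·53 − 8·(-25) + 24·(-15) − 32·31 + 16·(-19) = -1403.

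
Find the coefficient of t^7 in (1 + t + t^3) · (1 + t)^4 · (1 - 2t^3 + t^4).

-6

(1 + t + t^3) has coefficients 1,1,0,1 for degrees 0…3.
(1 + t)^4 has coefficients 1,4,6,4,1,0,0,0 for degrees 0…7.
Finally multiplying by (1 - 2t^3 + t^4), the product of all factors after the first has coefficients 1,4,6,2,-6,-8,-2,2 for degrees 0…7.
[t^7] = 1·2 + 1·(-2) + 1·(-6) = -6.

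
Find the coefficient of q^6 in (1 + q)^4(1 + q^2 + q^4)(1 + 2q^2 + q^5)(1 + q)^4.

332

(1 + q)^4 has coefficients 1,4,6,4,1 for degrees 0…4.
(1 + q^2 + q^4) has coefficients 1,0,1,0,1,0,0 for degrees 0…6.
Multiplying by (1 + 2q^2 + q^5) gives running coefficients 1,0,3,0,3,1,2 for degrees 0…6.
Finally multiplying by (1 + q)^4, the product of all factors after the first has coefficients 1,4,9,16,22,25,27 for degrees 0…6.
[q^6] = 1·27 + 4·25 + 6·22 + 4·16 + 1·9 = 332.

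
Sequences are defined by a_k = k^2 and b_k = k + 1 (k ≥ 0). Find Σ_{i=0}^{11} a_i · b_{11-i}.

1716

This is [x^11] in the product of the two ordinary generating functions.
Σ = 0·12 + 1·11 + 4·10 + 9·9 + 16·8 + 25·7 + 36·6 + 49·5 + 64·4 + 81·3 + 100·2 + 121·1 = 1716.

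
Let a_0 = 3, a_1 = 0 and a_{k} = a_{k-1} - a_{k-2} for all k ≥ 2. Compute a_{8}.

The ordinary generating function has denominator 1 - q + q^2.
Iterating the recurrence: a_0,…,a_{8} = 3, 0, -3, -3, 0, 3, 3, 0, -3.

-3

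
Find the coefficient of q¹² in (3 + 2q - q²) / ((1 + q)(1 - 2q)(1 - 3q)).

4231048

Partial fractions give a closed form: a_n = (-5)·2^n + (8)·3^n.
At n = 12: a_12 = 4231048.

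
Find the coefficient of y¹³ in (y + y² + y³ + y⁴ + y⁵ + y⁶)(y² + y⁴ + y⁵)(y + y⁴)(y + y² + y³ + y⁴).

(y + y² + y³ + y⁴ + y⁵ + y⁶) has coefficients 0,1,1,1,1,1,1 for degrees 0…6.
(y² + y⁴ + y⁵) has coefficients 0,0,1,0,1,1,0,0,0,0,0,0,0,0 for degrees 0…13.
Multiplying by (y + y⁴) gives running coefficients 0,0,0,1,0,1,2,0,1,1,0,0,0,0 for degrees 0…13.
Finally multiplying by (y + y² + y³ + y⁴), the product of all factors after the first has coefficients 0,0,0,0,1,1,2,4,3,4,4,2,2,1 for degrees 0…13.
[y¹³] = 1·2 + 1·2 + 1·4 + 1·4 + 1·3 + 1·4 = 19.

19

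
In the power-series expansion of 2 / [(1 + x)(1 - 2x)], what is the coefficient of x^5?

42

The denominator gives the recurrence a_n = a_(n−1) + 2a_(n−2) for n ≥ 2; the numerator fixes a_0 = 2, a_1 = 2.
Iterating: 2, 2, 6, 10, 22, 42, so a_5 = 42.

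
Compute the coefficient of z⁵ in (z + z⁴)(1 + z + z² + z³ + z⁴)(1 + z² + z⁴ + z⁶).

4

(z + z⁴) has coefficients 0,1,0,0,1 for degrees 0…4.
(1 + z + z² + z³ + z⁴) has coefficients 1,1,1,1,1,0 for degrees 0…5.
Finally multiplying by (1 + z² + z⁴ + z⁶), the product of all factors after the first has coefficients 1,1,2,2,3,2 for degrees 0…5.
[z⁵] = 1·3 + 1·1 = 4.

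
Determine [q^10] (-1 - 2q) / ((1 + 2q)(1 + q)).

Partial fractions give a closed form: a_n = (-1)·(-1)^n.
At n = 10: a_10 = -1.

-1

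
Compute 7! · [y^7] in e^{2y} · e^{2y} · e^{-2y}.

128

The EGF product rule gives c_7 = Σ_{k_1+k_2+k_3=7} C(7; k_1,k_2,k_3) · ∏ g_i(k_i), where e^{2y} gives (2)^k; e^{2y} gives (2)^k; e^{-2y} gives (-2)^k.
g_1(k) for k = 0…7: 1, 2, 4, 8, 16, 32, 64, 128.
g_2(k) for k = 0…7: 1, 2, 4, 8, 16, 32, 64, 128.
g_3(k) for k = 0…7: 1, -2, 4, -8, 16, -32, 64, -128.
First combine the last two factors: h(k) = Σ_j C(k,j)·g_2(j)·g_3(k−j) for k = 0…7: 1, 0, 0, 0, 0, 0, 0, 0.
c_7 = Σ_k C(7,k)·g_1(k)·h(7−k) = 1·128·1 = 128.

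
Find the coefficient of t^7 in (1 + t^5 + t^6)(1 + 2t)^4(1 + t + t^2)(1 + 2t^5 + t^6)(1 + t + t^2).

213

(1 + t^5 + t^6) has coefficients 1,0,0,0,0,1,1 for degrees 0…6.
(1 + 2t)^4 has coefficients 1,8,24,32,16,0,0,0 for degrees 0…7.
Multiplying by (1 + t + t^2) gives running coefficients 1,9,33,64,72,48,16,0 for degrees 0…7.
Multiplying by (1 + 2t^5 + t^6) gives running coefficients 1,9,33,64,72,50,35,75 for degrees 0…7.
Finally multiplying by (1 + t + t^2), the product of all factors after the first has coefficients 1,10,43,106,169,186,157,160 for degrees 0…7.
[t^7] = 1·160 + 1·43 + 1·10 = 213.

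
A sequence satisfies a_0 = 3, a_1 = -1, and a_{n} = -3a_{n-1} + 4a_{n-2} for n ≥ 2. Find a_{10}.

838863

The ordinary generating function has denominator 1 + 3z - 4z^2.
Iterating the recurrence: a_0,…,a_{10} = 3, -1, 15, -49, 207, -817, 3279, -13105, 52431, -209713, 838863.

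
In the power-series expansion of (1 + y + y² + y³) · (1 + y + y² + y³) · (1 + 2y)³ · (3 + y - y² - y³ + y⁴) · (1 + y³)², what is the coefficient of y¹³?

(1 + y + y² + y³) has coefficients 1,1,1,1 for degrees 0…3.
(1 + y + y² + y³) has coefficients 1,1,1,1,0,0,0,0,0,0,0,0,0,0 for degrees 0…13.
Multiplying by (1 + 2y)³ gives running coefficients 1,7,19,27,26,20,8,0,0,0,0,0,0,0 for degrees 0…13.
Multiplying by (3 + y - y² - y³ + y⁴) gives running coefficients 3,22,63,92,80,47,10,-11,-2,12,8,0,0,0 for degrees 0…13.
Finally multiplying by (1 + y³)², the product of all factors after the first has coefficients 3,22,63,98,124,173,197,171,155,124,66,43,34,5 for degrees 0…13.
[y¹³] = 1·5 + 1·34 + 1·43 + 1·66 = 148.

148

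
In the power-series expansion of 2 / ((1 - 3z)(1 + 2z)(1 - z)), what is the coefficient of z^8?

11946

The denominator gives the recurrence a_n = 2a_(n−1) + 5a_(n−2) − 6a_(n−3) for n ≥ 3; the numerator fixes a_0 = 2, a_1 = 4, a_2 = 18.
Iterating: 2, 4, 18, 44, 154, 420, 1346, 3868, 11946, so a_8 = 11946.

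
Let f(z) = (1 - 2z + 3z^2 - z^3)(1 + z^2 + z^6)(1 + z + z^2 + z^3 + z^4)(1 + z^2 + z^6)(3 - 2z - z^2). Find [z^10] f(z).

17

(1 - 2z + 3z^2 - z^3) has coefficients 1,-2,3,-1 for degrees 0…3.
(1 + z^2 + z^6) has coefficients 1,0,1,0,0,0,1,0,0,0,0 for degrees 0…10.
Multiplying by (1 + z + z^2 + z^3 + z^4) gives running coefficients 1,1,2,2,2,1,2,1,1,1,1 for degrees 0…10.
Multiplying by (1 + z^2 + z^6) gives running coefficients 1,1,3,3,4,3,5,3,5,4,4 for degrees 0…10.
Finally multiplying by (3 - 2z - z^2), the product of all factors after the first has coefficients 3,1,6,2,3,-2,5,-4,4,-1,-1 for degrees 0…10.
[z^10] = 1·(-1) − 2·(-1) + 3·4 − 1·(-4) = 17.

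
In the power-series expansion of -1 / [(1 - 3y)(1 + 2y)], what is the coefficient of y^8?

-4039

Partial fractions give a closed form: a_n = (-3/5)·3^n + (-2/5)·(-2)^n.
At n = 8: a_8 = -4039.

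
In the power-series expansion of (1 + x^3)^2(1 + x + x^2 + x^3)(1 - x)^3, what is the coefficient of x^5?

(1 + x^3)^2 has coefficients 1,0,0,2,0,0 for degrees 0…5.
(1 + x + x^2 + x^3) has coefficients 1,1,1,1,0,0 for degrees 0…5.
Finally multiplying by (1 - x)^3, the product of all factors after the first has coefficients 1,-2,1,0,-1,2 for degrees 0…5.
[x^5] = 1·2 + 2·1 = 4.

4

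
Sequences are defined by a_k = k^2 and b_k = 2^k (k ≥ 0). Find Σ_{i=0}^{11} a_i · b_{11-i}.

12117

The convolution is the x^11 coefficient of A(x)B(x).
Σ = 0·2048 + 1·1024 + 4·512 + 9·256 + 16·128 + 25·64 + 36·32 + 49·16 + 64·8 + 81·4 + 100·2 + 121·1 = 12117.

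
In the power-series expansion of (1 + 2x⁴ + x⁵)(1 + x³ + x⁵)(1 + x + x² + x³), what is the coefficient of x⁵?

(1 + 2x⁴ + x⁵) has coefficients 1,0,0,0,2,1 for degrees 0…5.
(1 + x³ + x⁵) has coefficients 1,0,0,1,0,1 for degrees 0…5.
Finally multiplying by (1 + x + x² + x³), the product of all factors after the first has coefficients 1,1,1,2,1,2 for degrees 0…5.
[x⁵] = 1·2 + 2·1 + 1·1 = 5.

5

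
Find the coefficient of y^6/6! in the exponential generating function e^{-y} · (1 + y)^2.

19

The EGF product rule gives c_6 = Σ_{k_1+k_2=6} C(6; k_1,k_2) · ∏ g_i(k_i), where e^{-y} gives (-1)^k; (1+y)^2 gives the falling factorial (2)_k.
g_1(k) for k = 0…6: 1, -1, 1, -1, 1, -1, 1.
g_2(k) for k = 0…6: 1, 2, 2, 0, 0, 0, 0.
c_6 = Σ_k C(6,k)·g_1(k)·g_2(6−k) = 15·1·2 + 6·(-1)·2 + 1·1·1 = 30 − 12 + 1 = 19.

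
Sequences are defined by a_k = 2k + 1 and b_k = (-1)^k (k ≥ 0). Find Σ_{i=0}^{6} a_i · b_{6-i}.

The convolution is the x^6 coefficient of A(x)B(x).
Σ = 1·1 + 3·(-1) + 5·1 + 7·(-1) + 9·1 + 11·(-1) + 13·1 = 7.

7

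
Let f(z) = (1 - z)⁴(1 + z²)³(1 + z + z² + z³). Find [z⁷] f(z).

(1 - z)⁴ has coefficients 1,-4,6,-4,1 for degrees 0…4.
(1 + z²)³ has coefficients 1,0,3,0,3,0,1,0 for degrees 0…7.
Finally multiplying by (1 + z + z² + z³), the product of all factors after the first has coefficients 1,1,4,4,6,6,4,4 for degrees 0…7.
[z⁷] = 1·4 − 4·4 + 6·6 − 4·6 + 1·4 = 4.

4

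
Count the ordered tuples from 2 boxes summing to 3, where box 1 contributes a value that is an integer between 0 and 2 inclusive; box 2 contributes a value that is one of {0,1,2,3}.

The generating function for the choices is (1 + z + z²)·(1 + z + z² + z³); the count is [z³].
(1 + z + z²) has coefficients 1,1,1 for degrees 0…2.
(1 + z + z² + z³) has coefficients 1,1,1,1 for degrees 0…3.
[z³] = 1·1 + 1·1 + 1·1 = 3.

3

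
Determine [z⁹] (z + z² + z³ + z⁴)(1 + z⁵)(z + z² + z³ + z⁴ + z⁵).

(z + z² + z³ + z⁴) has coefficients 0,1,1,1,1 for degrees 0…4.
(1 + z⁵) has coefficients 1,0,0,0,0,1,0,0,0,0 for degrees 0…9.
Finally multiplying by (z + z² + z³ + z⁴ + z⁵), the product of all factors after the first has coefficients 0,1,1,1,1,1,1,1,1,1 for degrees 0…9.
[z⁹] = 1·1 + 1·1 + 1·1 + 1·1 = 4.

4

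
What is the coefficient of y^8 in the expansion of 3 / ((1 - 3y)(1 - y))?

Partial fractions give a closed form: a_n = (9/2)·3^n + (-3/2)·1^n.
At n = 8: a_8 = 29523.

29523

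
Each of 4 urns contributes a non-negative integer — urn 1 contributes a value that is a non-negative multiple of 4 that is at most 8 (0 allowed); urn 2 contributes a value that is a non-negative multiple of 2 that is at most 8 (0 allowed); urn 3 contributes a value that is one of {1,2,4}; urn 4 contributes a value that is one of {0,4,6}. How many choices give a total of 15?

The generating function for the choices is (1 + x⁴ + x⁸)·(1 + x² + x⁴ + x⁶ + x⁸)·(x + x² + x⁴)·(1 + x⁴ + x⁶); the count is [x¹⁵].
(1 + x⁴ + x⁸) has coefficients 1,0,0,0,1,0,0,0,1 for degrees 0…8.
(1 + x² + x⁴ + x⁶ + x⁸) has coefficients 1,0,1,0,1,0,1,0,1,0,0,0,0,0,0,0 for degrees 0…15.
Multiplying by (x + x² + x⁴) gives running coefficients 0,1,1,1,2,1,2,1,2,1,2,0,1,0,0,0 for degrees 0…15.
Finally multiplying by (1 + x⁴ + x⁶), the product of all factors after the first has coefficients 0,1,1,1,2,2,3,3,5,3,6,2,5,2,4,1 for degrees 0…15.
[x¹⁵] = 1·1 + 1·2 + 1·3 = 6.

6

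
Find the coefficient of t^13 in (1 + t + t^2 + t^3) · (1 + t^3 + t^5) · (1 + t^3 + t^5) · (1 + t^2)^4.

(1 + t + t^2 + t^3) has coefficients 1,1,1,1 for degrees 0…3.
(1 + t^3 + t^5) has coefficients 1,0,0,1,0,1,0,0,0,0,0,0,0,0 for degrees 0…13.
Multiplying by (1 + t^3 + t^5) gives running coefficients 1,0,0,2,0,2,1,0,2,0,1,0,0,0 for degrees 0…13.
Finally multiplying by (1 + t^2)^4, the product of all factors after the first has coefficients 1,0,4,2,6,10,5,20,7,20,15,10,20,2 for degrees 0…13.
[t^13] = 1·2 + 1·20 + 1·10 + 1·15 = 47.

47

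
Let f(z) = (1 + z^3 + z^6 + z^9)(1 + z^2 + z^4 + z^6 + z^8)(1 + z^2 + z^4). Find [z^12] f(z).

(1 + z^3 + z^6 + z^9) has coefficients 1,0,0,1,0,0,1,0,0,1 for degrees 0…9.
(1 + z^2 + z^4 + z^6 + z^8) has coefficients 1,0,1,0,1,0,1,0,1,0,0,0,0 for degrees 0…12.
Finally multiplying by (1 + z^2 + z^4), the product of all factors after the first has coefficients 1,0,2,0,3,0,3,0,3,0,2,0,1 for degrees 0…12.
[z^12] = 1·1 + 1·0 + 1·3 + 1·0 = 4.

4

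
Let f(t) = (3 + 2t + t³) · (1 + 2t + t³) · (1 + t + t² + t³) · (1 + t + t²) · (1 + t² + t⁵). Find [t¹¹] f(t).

(3 + 2t + t³) has coefficients 3,2,0,1 for degrees 0…3.
(1 + 2t + t³) has coefficients 1,2,0,1,0,0,0,0,0,0,0,0 for degrees 0…11.
Multiplying by (1 + t + t² + t³) gives running coefficients 1,3,3,4,3,1,1,0,0,0,0,0 for degrees 0…11.
Multiplying by (1 + t + t²) gives running coefficients 1,4,7,10,10,8,5,2,1,0,0,0 for degrees 0…11.
Finally multiplying by (1 + t² + t⁵), the product of all factors after the first has coefficients 1,4,8,14,17,19,19,17,16,12,9,5 for degrees 0…11.
[t¹¹] = 3·5 + 2·9 + 1·16 = 49.

49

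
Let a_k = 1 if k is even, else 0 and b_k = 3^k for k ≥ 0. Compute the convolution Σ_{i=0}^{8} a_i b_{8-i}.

7381

This is [x^8] in the product of the two ordinary generating functions.
Σ = 1·6561 + 0·2187 + 1·729 + 0·243 + 1·81 + 0·27 + 1·9 + 0·3 + 1·1 = 7381.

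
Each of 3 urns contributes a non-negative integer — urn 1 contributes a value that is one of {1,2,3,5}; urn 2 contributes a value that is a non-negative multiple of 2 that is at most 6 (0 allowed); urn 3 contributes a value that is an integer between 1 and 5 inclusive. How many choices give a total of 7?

The generating function for the choices is (y + y² + y³ + y⁵)·(1 + y² + y⁴ + y⁶)·(y + y² + y³ + y⁴ + y⁵); the count is [y⁷].
(y + y² + y³ + y⁵) has coefficients 0,1,1,1,0,1 for degrees 0…5.
(1 + y² + y⁴ + y⁶) has coefficients 1,0,1,0,1,0,1,0 for degrees 0…7.
Finally multiplying by (y + y² + y³ + y⁴ + y⁵), the product of all factors after the first has coefficients 0,1,1,2,2,3,2,3 for degrees 0…7.
[y⁷] = 1·2 + 1·3 + 1·2 + 1·1 = 8.

8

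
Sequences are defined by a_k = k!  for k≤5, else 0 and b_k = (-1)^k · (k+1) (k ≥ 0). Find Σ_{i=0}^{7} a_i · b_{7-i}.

281

This is [x^7] in the product of the two ordinary generating functions.
Σ = 1·(-8) + 1·7 + 2·(-6) + 6·5 + 24·(-4) + 120·3 + 0·(-2) + 0·1 = 281.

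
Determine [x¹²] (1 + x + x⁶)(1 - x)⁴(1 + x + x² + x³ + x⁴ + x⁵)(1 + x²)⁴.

(1 + x + x⁶) has coefficients 1,1,0,0,0,0,1 for degrees 0…6.
(1 - x)⁴ has coefficients 1,-4,6,-4,1,0,0,0,0,0,0,0,0 for degrees 0…12.
Multiplying by (1 + x + x² + x³ + x⁴ + x⁵) gives running coefficients 1,-3,3,-1,0,0,-1,3,-3,1,0,0,0 for degrees 0…12.
Finally multiplying by (1 + x²)⁴, the product of all factors after the first has coefficients 1,-3,7,-13,18,-22,21,-15,6,6,-15,21,-22 for degrees 0…12.
[x¹²] = 1·(-22) + 1·21 + 1·21 = 20.

20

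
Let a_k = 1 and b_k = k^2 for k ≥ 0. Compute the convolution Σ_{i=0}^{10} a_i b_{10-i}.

The convolution is the t^10 coefficient of A(t)B(t).
Σ = 1·100 + 1·81 + 1·64 + 1·49 + 1·36 + 1·25 + 1·16 + 1·9 + 1·4 + 1·1 + 1·0 = 385.

385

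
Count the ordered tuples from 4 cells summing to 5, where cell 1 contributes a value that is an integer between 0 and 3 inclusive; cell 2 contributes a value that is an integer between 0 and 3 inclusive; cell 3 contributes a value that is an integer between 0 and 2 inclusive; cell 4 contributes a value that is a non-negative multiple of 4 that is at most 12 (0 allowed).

The generating function for the choices is (1 + x + x^2 + x^3)·(1 + x + x^2 + x^3)·(1 + x + x^2)·(1 + x^4 + x^8 + x^12); the count is [x^5].
(1 + x + x^2 + x^3) has coefficients 1,1,1,1 for degrees 0…3.
(1 + x + x^2 + x^3) has coefficients 1,1,1,1,0,0 for degrees 0…5.
Multiplying by (1 + x + x^2) gives running coefficients 1,2,3,3,2,1 for degrees 0…5.
Finally multiplying by (1 + x^4 + x^8 + x^12), the product of all factors after the first has coefficients 1,2,3,3,3,3 for degrees 0…5.
[x^5] = 1·3 + 1·3 + 1·3 + 1·3 = 12.

12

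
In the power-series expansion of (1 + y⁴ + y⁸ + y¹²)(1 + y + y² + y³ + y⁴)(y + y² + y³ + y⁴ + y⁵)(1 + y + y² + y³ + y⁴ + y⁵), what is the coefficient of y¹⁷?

37

(1 + y⁴ + y⁸ + y¹²) has coefficients 1,0,0,0,1,0,0,0,1,0,0,0,1 for degrees 0…12.
(1 + y + y² + y³ + y⁴) has coefficients 1,1,1,1,1,0,0,0,0,0,0,0,0,0,0,0,0,0 for degrees 0…17.
Multiplying by (y + y² + y³ + y⁴ + y⁵) gives running coefficients 0,1,2,3,4,5,4,3,2,1,0,0,0,0,0,0,0,0 for degrees 0…17.
Finally multiplying by (1 + y + y² + y³ + y⁴ + y⁵), the product of all factors after the first has coefficients 0,1,3,6,10,15,19,21,21,19,15,10,6,3,1,0,0,0 for degrees 0…17.
[y¹⁷] = 1·0 + 1·3 + 1·19 + 1·15 = 37.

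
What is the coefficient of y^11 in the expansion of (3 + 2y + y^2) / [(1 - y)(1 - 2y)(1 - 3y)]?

2976686

The denominator gives the recurrence a_n = 6a_(n−1) − 11a_(n−2) + 6a_(n−3) for n ≥ 3; the numerator fixes a_0 = 3, a_1 = 20, a_2 = 88.
Iterating: 3, 20, 88, 326, 1108, 3590, 11308, 35006, 107188, 325910, 986428, 2976686, so a_11 = 2976686.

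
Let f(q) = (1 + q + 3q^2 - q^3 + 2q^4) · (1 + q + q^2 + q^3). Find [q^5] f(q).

4

(1 + q + 3q^2 - q^3 + 2q^4) has coefficients 1,1,3,-1,2 for degrees 0…4.
(1 + q + q^2 + q^3) has coefficients 1,1,1,1,0,0 for degrees 0…5.
[q^5] = 1·0 + 1·0 + 3·1 − 1·1 + 2·1 = 4.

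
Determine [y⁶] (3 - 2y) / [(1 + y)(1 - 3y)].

Partial fractions give a closed form: a_n = (5/4)·(-1)^n + (7/4)·3^n.
At n = 6: a_6 = 1277.

1277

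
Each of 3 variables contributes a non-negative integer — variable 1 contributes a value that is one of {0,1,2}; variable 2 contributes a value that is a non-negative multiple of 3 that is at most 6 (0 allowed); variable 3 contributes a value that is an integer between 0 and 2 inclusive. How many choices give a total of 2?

3

The generating function for the choices is (1 + q + q²)·(1 + q³ + q⁶)·(1 + q + q²); the count is [q²].
(1 + q + q²) has coefficients 1,1,1 for degrees 0…2.
(1 + q³ + q⁶) has coefficients 1,0,0 for degrees 0…2.
Finally multiplying by (1 + q + q²), the product of all factors after the first has coefficients 1,1,1 for degrees 0…2.
[q²] = 1·1 + 1·1 + 1·1 = 3.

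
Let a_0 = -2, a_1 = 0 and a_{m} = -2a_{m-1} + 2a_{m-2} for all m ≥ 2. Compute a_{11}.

The ordinary generating function has denominator 1 + 2z - 2z^2.
Iterating the recurrence: a_0,…,a_{11} = -2, 0, -4, 8, -24, 64, -176, 480, -1312, 3584, -9792, 26752.

26752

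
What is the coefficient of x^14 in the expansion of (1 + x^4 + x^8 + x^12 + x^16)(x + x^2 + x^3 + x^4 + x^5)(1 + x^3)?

(1 + x^4 + x^8 + x^12 + x^16) has coefficients 1,0,0,0,1,0,0,0,1,0,0,0,1,0,0 for degrees 0…14.
(x + x^2 + x^3 + x^4 + x^5) has coefficients 0,1,1,1,1,1,0,0,0,0,0,0,0,0,0 for degrees 0…14.
Finally multiplying by (1 + x^3), the product of all factors after the first has coefficients 0,1,1,1,2,2,1,1,1,0,0,0,0,0,0 for degrees 0…14.
[x^14] = 1·0 + 1·0 + 1·1 + 1·1 = 2.

2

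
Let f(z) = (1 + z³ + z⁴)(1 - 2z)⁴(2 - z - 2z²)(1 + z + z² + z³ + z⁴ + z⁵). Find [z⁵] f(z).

(1 + z³ + z⁴) has coefficients 1,0,0,1,1 for degrees 0…4.
(1 - 2z)⁴ has coefficients 1,-8,24,-32,16,0 for degrees 0…5.
Multiplying by (2 - z - 2z²) gives running coefficients 2,-17,54,-72,16,48 for degrees 0…5.
Finally multiplying by (1 + z + z² + z³ + z⁴ + z⁵), the product of all factors after the first has coefficients 2,-15,39,-33,-17,31 for degrees 0…5.
[z⁵] = 1·31 + 1·39 + 1·(-15) = 55.

55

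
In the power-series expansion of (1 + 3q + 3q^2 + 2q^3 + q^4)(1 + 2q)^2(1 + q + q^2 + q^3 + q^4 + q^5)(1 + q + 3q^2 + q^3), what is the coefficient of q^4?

(1 + 3q + 3q^2 + 2q^3 + q^4) has coefficients 1,3,3,2,1 for degrees 0…4.
(1 + 2q)^2 has coefficients 1,4,4,0,0 for degrees 0…4.
Multiplying by (1 + q + q^2 + q^3 + q^4 + q^5) gives running coefficients 1,5,9,9,9 for degrees 0…4.
Finally multiplying by (1 + q + 3q^2 + q^3), the product of all factors after the first has coefficients 1,6,17,34,50 for degrees 0…4.
[q^4] = 1·50 + 3·34 + 3·17 + 2·6 + 1·1 = 216.

216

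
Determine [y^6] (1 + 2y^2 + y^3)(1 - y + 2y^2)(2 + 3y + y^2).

9

(1 + 2y^2 + y^3) has coefficients 1,0,2,1 for degrees 0…3.
(1 - y + 2y^2) has coefficients 1,-1,2,0,0,0,0 for degrees 0…6.
Finally multiplying by (2 + 3y + y^2), the product of all factors after the first has coefficients 2,1,2,5,2,0,0 for degrees 0…6.
[y^6] = 1·0 + 2·2 + 1·5 = 9.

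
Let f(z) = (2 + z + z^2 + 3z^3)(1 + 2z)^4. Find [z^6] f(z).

112

(2 + z + z^2 + 3z^3) has coefficients 2,1,1,3 for degrees 0…3.
(1 + 2z)^4 has coefficients 1,8,24,32,16,0,0 for degrees 0…6.
[z^6] = 2·0 + 1·0 + 1·16 + 3·32 = 112.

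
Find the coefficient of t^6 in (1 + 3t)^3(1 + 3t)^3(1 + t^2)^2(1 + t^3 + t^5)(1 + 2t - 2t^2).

(1 + 3t)^3 has coefficients 1,9,27,27 for degrees 0…3.
(1 + 3t)^3 has coefficients 1,9,27,27,0,0,0 for degrees 0…6.
Multiplying by (1 + t^2)^2 gives running coefficients 1,9,29,45,55,63,27 for degrees 0…6.
Multiplying by (1 + t^3 + t^5) gives running coefficients 1,9,29,46,64,93,81 for degrees 0…6.
Finally multiplying by (1 + 2t - 2t^2), the product of all factors after the first has coefficients 1,11,45,86,98,129,139 for degrees 0…6.
[t^6] = 1·139 + 9·129 + 27·98 + 27·86 = 6268.

6268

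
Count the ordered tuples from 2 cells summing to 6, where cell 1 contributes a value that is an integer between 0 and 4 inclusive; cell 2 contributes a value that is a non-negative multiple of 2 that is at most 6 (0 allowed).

3

The generating function for the choices is (1 + x + x^2 + x^3 + x^4)·(1 + x^2 + x^4 + x^6); the count is [x^6].
(1 + x + x^2 + x^3 + x^4) has coefficients 1,1,1,1,1 for degrees 0…4.
(1 + x^2 + x^4 + x^6) has coefficients 1,0,1,0,1,0,1 for degrees 0…6.
[x^6] = 1·1 + 1·0 + 1·1 + 1·0 + 1·1 = 3.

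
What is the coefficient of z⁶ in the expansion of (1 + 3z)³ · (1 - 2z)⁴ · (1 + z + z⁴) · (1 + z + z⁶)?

-435

(1 + 3z)³ has coefficients 1,9,27,27 for degrees 0…3.
(1 - 2z)⁴ has coefficients 1,-8,24,-32,16,0,0 for degrees 0…6.
Multiplying by (1 + z + z⁴) gives running coefficients 1,-7,16,-8,-15,8,24 for degrees 0…6.
Finally multiplying by (1 + z + z⁶), the product of all factors after the first has coefficients 1,-6,9,8,-23,-7,33 for degrees 0…6.
[z⁶] = 1·33 + 9·(-7) + 27·(-23) + 27·8 = -435.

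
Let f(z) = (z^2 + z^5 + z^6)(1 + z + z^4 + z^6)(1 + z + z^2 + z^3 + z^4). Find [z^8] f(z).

6

(z^2 + z^5 + z^6) has coefficients 0,0,1,0,0,1,1 for degrees 0…6.
(1 + z + z^4 + z^6) has coefficients 1,1,0,0,1,0,1,0,0 for degrees 0…8.
Finally multiplying by (1 + z + z^2 + z^3 + z^4), the product of all factors after the first has coefficients 1,2,2,2,3,2,2,2,2 for degrees 0…8.
[z^8] = 1·2 + 1·2 + 1·2 = 6.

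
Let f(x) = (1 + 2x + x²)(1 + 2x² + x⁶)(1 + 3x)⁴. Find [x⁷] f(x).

(1 + 2x + x²) has coefficients 1,2,1 for degrees 0…2.
(1 + 2x² + x⁶) has coefficients 1,0,2,0,0,0,1,0 for degrees 0…7.
Finally multiplying by (1 + 3x)⁴, the product of all factors after the first has coefficients 1,12,56,132,189,216,163,12 for degrees 0…7.
[x⁷] = 1·12 + 2·163 + 1·216 = 554.

554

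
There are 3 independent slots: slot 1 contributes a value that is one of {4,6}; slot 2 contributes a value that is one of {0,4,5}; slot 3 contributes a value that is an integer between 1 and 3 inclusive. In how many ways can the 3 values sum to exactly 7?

The generating function for the choices is (y⁴ + y⁶)·(1 + y⁴ + y⁵)·(y + y² + y³); the count is [y⁷].
(y⁴ + y⁶) has coefficients 0,0,0,0,1,0,1 for degrees 0…6.
(1 + y⁴ + y⁵) has coefficients 1,0,0,0,1,1,0,0 for degrees 0…7.
Finally multiplying by (y + y² + y³), the product of all factors after the first has coefficients 0,1,1,1,0,1,2,2 for degrees 0…7.
[y⁷] = 1·1 + 1·1 = 2.

2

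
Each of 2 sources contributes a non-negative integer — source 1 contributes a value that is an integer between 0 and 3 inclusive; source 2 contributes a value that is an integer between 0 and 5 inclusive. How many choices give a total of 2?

3

The generating function for the choices is (1 + x + x² + x³)·(1 + x + x² + x³ + x⁴ + x⁵); the count is [x²].
(1 + x + x² + x³) has coefficients 1,1,1 for degrees 0…2.
(1 + x + x² + x³ + x⁴ + x⁵) has coefficients 1,1,1 for degrees 0…2.
[x²] = 1·1 + 1·1 + 1·1 = 3.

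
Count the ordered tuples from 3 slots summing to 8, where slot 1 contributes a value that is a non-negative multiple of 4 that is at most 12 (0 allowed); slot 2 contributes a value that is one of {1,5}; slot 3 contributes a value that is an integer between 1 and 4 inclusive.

2

The generating function for the choices is (1 + z^4 + z^8 + z^12)·(z + z^5)·(z + z^2 + z^3 + z^4); the count is [z^8].
(1 + z^4 + z^8 + z^12) has coefficients 1,0,0,0,1,0,0,0,1 for degrees 0…8.
(z + z^5) has coefficients 0,1,0,0,0,1,0,0,0 for degrees 0…8.
Finally multiplying by (z + z^2 + z^3 + z^4), the product of all factors after the first has coefficients 0,0,1,1,1,1,1,1,1 for degrees 0…8.
[z^8] = 1·1 + 1·1 + 1·0 = 2.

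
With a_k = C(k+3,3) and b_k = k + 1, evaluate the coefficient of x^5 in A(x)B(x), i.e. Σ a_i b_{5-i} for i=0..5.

252

Write out a_i and b_{5-i} for i = 0,…,5 and sum the products.
Σ = 1·6 + 4·5 + 10·4 + 20·3 + 35·2 + 56·1 = 252.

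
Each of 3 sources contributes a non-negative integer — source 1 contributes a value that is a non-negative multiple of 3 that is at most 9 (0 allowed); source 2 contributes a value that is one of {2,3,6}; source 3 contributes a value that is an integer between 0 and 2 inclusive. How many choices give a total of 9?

The generating function for the choices is (1 + y³ + y⁶ + y⁹)·(y² + y³ + y⁶)·(1 + y + y²); the count is [y⁹].
(1 + y³ + y⁶ + y⁹) has coefficients 1,0,0,1,0,0,1,0,0,1 for degrees 0…9.
(y² + y³ + y⁶) has coefficients 0,0,1,1,0,0,1,0,0,0 for degrees 0…9.
Finally multiplying by (1 + y + y²), the product of all factors after the first has coefficients 0,0,1,2,2,1,1,1,1,0 for degrees 0…9.
[y⁹] = 1·0 + 1·1 + 1·2 + 1·0 = 3.

3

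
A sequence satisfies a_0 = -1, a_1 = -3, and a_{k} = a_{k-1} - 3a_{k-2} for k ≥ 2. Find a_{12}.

279

The ordinary generating function has denominator 1 - z + 3z^2.
Iterating the recurrence: a_0,…,a_{12} = -1, -3, 0, 9, 9, -18, -45, 9, 144, 117, -315, -666, 279.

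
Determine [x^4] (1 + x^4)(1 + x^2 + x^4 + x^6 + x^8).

(1 + x^4) has coefficients 1,0,0,0,1 for degrees 0…4.
(1 + x^2 + x^4 + x^6 + x^8) has coefficients 1,0,1,0,1 for degrees 0…4.
[x^4] = 1·1 + 1·1 = 2.

2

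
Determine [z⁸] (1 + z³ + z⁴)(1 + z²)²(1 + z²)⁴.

30

(1 + z³ + z⁴) has coefficients 1,0,0,1,1 for degrees 0…4.
(1 + z²)² has coefficients 1,0,2,0,1,0,0,0,0 for degrees 0…8.
Finally multiplying by (1 + z²)⁴, the product of all factors after the first has coefficients 1,0,6,0,15,0,20,0,15 for degrees 0…8.
[z⁸] = 1·15 + 1·0 + 1·15 = 30.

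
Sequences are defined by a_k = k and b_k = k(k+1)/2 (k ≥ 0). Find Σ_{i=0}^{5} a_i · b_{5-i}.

Write out a_i and b_{5-i} for i = 0,…,5 and sum the products.
Σ = 0·15 + 1·10 + 2·6 + 3·3 + 4·1 + 5·0 = 35.

35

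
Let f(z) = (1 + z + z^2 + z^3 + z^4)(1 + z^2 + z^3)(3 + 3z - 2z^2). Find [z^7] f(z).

(1 + z + z^2 + z^3 + z^4) has coefficients 1,1,1,1,1 for degrees 0…4.
(1 + z^2 + z^3) has coefficients 1,0,1,1,0,0,0,0 for degrees 0…7.
Finally multiplying by (3 + 3z - 2z^2), the product of all factors after the first has coefficients 3,3,1,6,1,-2,0,0 for degrees 0…7.
[z^7] = 1·0 + 1·0 + 1·(-2) + 1·1 + 1·6 = 5.

5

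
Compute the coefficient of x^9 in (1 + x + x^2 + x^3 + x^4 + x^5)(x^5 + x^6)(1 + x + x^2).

6

(1 + x + x^2 + x^3 + x^4 + x^5) has coefficients 1,1,1,1,1,1 for degrees 0…5.
(x^5 + x^6) has coefficients 0,0,0,0,0,1,1,0,0,0 for degrees 0…9.
Finally multiplying by (1 + x + x^2), the product of all factors after the first has coefficients 0,0,0,0,0,1,2,2,1,0 for degrees 0…9.
[x^9] = 1·0 + 1·1 + 1·2 + 1·2 + 1·1 + 1·0 = 6.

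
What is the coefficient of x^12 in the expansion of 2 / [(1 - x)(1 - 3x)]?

1594322

Partial fractions give a closed form: a_n = (-1)·1^n + (3)·3^n.
At n = 12: a_12 = 1594322.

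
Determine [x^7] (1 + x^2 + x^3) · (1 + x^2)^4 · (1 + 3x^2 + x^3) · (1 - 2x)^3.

(1 + x^2 + x^3) has coefficients 1,0,1,1 for degrees 0…3.
(1 + x^2)^4 has coefficients 1,0,4,0,6,0,4,0 for degrees 0…7.
Multiplying by (1 + 3x^2 + x^3) gives running coefficients 1,0,7,1,18,4,22,6 for degrees 0…7.
Finally multiplying by (1 - 2x)^3, the product of all factors after the first has coefficients 1,-6,19,-49,96,-148,206,-222 for degrees 0…7.
[x^7] = 1·(-222) + 1·(-148) + 1·96 = -274.

-274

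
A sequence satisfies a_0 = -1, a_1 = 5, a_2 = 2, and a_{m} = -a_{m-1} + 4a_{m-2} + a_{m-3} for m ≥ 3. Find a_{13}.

The ordinary generating function has denominator 1 + q - 4q^2 - q^3.
Iterating the recurrence: a_0,…,a_{13} = -1, 5, 2, 17, -4, 74, -73, 365, -583, 1970, -3937, 11234, -25012, 66011.

66011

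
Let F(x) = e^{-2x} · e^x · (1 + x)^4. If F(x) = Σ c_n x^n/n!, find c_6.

The EGF product rule gives c_6 = Σ_{k_1+k_2+k_3=6} C(6; k_1,k_2,k_3) · ∏ g_i(k_i), where e^{-2x} gives (-2)^k; e^x gives (1)^k; (1+x)^4 gives the falling factorial (4)_k.
g_1(k) for k = 0…6: 1, -2, 4, -8, 16, -32, 64.
g_2(k) for k = 0…6: 1, 1, 1, 1, 1, 1, 1.
g_3(k) for k = 0…6: 1, 4, 12, 24, 24, 0, 0.
First combine the last two factors: h(k) = Σ_j C(k,j)·g_2(j)·g_3(k−j) for k = 0…6: 1, 5, 21, 73, 209, 501, 1045.
c_6 = Σ_k C(6,k)·g_1(k)·h(6−k) = 1·1·1045 + 6·(-2)·501 + 15·4·209 + 20·(-8)·73 + 15·16·21 + 6·(-32)·5 + 1·64·1 = 1045 − 6012 + 12540 − 11680 + 5040 − 960 + 64 = 37.

37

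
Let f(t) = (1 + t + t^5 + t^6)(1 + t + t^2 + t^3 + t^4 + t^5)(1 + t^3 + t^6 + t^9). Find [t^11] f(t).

(1 + t + t^5 + t^6) has coefficients 1,1,0,0,0,1,1 for degrees 0…6.
(1 + t + t^2 + t^3 + t^4 + t^5) has coefficients 1,1,1,1,1,1,0,0,0,0,0,0 for degrees 0…11.
Finally multiplying by (1 + t^3 + t^6 + t^9), the product of all factors after the first has coefficients 1,1,1,2,2,2,2,2,2,2,2,2 for degrees 0…11.
[t^11] = 1·2 + 1·2 + 1·2 + 1·2 = 8.

8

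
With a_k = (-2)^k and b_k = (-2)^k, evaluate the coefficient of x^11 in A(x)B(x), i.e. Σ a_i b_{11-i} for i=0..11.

-24576

This is [x^11] in the product of the two ordinary generating functions.
Σ = 1·(-2048) − 2·1024 + 4·(-512) − 8·256 + 16·(-128) − 32·64 + 64·(-32) − 128·16 + 256·(-8) − 512·4 + 1024·(-2) − 2048·1 = -24576.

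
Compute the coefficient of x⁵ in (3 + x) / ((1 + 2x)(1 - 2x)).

16

Partial fractions give a closed form: a_n = (5/4)·(-2)^n + (7/4)·2^n.
At n = 5: a_5 = 16.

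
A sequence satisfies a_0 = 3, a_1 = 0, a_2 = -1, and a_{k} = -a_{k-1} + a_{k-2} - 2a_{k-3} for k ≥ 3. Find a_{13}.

The ordinary generating function has denominator 1 + q - q^2 + 2q^3.
Iterating the recurrence: a_0,…,a_{13} = 3, 0, -1, -5, 4, -7, 21, -36, 71, -149, 292, -583, 1173, -2340.

-2340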